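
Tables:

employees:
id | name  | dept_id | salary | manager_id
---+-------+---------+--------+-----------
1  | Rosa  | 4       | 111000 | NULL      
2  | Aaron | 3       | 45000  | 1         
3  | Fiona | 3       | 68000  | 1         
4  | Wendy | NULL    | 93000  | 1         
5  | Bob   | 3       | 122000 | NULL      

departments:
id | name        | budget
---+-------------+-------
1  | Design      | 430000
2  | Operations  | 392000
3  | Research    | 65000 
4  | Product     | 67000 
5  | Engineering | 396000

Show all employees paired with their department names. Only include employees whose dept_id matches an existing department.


INNER JOIN keeps only employees rows whose dept_id matches an id in departments. Walk through each employee:
  - employee 1 (Rosa): dept_id=4 -> matches Product
  - employee 2 (Aaron): dept_id=3 -> matches Research
  - employee 3 (Fiona): dept_id=3 -> matches Research
  - employee 4 (Wendy): dept_id=NULL, no match -> dropped
  - employee 5 (Bob): dept_id=3 -> matches Research
So 1 of 5 rows is dropped.

SQL:
SELECT a.name, b.name AS department
FROM employees a
INNER JOIN departments b ON a.dept_id = b.id

Result:
name  | department
------+-----------
Rosa  | Product   
Aaron | Research  
Fiona | Research  
Bob   | Research  


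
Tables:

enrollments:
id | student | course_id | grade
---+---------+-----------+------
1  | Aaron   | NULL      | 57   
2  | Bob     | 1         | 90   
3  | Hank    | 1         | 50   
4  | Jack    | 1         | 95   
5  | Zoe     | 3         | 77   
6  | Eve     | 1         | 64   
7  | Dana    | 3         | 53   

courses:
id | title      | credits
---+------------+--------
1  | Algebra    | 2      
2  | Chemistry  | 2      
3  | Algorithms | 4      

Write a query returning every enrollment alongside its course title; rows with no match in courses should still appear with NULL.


LEFT JOIN keeps every row from enrollments (the left table); where course_id has no match in courses, the course columns become NULL. Walk through each enrollment:
  - enrollment 1 (Aaron): course_id=NULL, no match -> kept with NULL
  - enrollment 2 (Bob): course_id=1 -> matches Algebra
  - enrollment 3 (Hank): course_id=1 -> matches Algebra
  - enrollment 4 (Jack): course_id=1 -> matches Algebra
  - enrollment 5 (Zoe): course_id=3 -> matches Algorithms
  - enrollment 6 (Eve): course_id=1 -> matches Algebra
  - enrollment 7 (Dana): course_id=3 -> matches Algorithms
All 7 rows appear; 1 has NULL course.

SQL:
SELECT a.student, b.title AS course
FROM enrollments a
LEFT JOIN courses b ON a.course_id = b.id

Result:
student | course    
--------+-----------
Aaron   | NULL      
Bob     | Algebra   
Hank    | Algebra   
Jack    | Algebra   
Zoe     | Algorithms
Eve     | Algebra   
Dana    | Algorithms


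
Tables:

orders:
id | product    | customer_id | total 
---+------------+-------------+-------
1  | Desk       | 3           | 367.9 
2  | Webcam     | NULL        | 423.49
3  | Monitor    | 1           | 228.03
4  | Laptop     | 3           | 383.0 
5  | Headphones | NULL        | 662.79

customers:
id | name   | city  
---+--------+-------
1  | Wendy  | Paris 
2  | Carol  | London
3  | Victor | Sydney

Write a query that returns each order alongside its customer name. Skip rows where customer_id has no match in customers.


INNER JOIN keeps only orders rows whose customer_id matches an id in customers. Walk through each order:
  - order 1 (Desk): customer_id=3 -> matches Victor
  - order 2 (Webcam): customer_id=NULL, no match -> dropped
  - order 3 (Monitor): customer_id=1 -> matches Wendy
  - order 4 (Laptop): customer_id=3 -> matches Victor
  - order 5 (Headphones): customer_id=NULL, no match -> dropped
So 2 of 5 rows are dropped.

SQL:
SELECT a.product, b.name AS customer
FROM orders a
INNER JOIN customers b ON a.customer_id = b.id

Result:
product | customer
--------+---------
Desk    | Victor  
Monitor | Wendy   
Laptop  | Victor  


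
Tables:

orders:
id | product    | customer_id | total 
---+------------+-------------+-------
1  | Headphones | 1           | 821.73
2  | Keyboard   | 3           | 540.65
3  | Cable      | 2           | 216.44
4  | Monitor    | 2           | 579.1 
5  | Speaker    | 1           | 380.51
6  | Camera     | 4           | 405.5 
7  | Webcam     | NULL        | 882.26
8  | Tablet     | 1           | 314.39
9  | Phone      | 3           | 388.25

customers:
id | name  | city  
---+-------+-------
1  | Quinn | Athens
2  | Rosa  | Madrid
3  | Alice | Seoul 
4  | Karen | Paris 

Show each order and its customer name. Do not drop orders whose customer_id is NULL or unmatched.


LEFT JOIN keeps every row from orders (the left table); where customer_id has no match in customers, the customer columns become NULL. Walk through each order:
  - order 1 (Headphones): customer_id=1 -> matches Quinn
  - order 2 (Keyboard): customer_id=3 -> matches Alice
  - order 3 (Cable): customer_id=2 -> matches Rosa
  - order 4 (Monitor): customer_id=2 -> matches Rosa
  - order 5 (Speaker): customer_id=1 -> matches Quinn
  - order 6 (Camera): customer_id=4 -> matches Karen
  - order 7 (Webcam): customer_id=NULL, no match -> kept with NULL
  - order 8 (Tablet): customer_id=1 -> matches Quinn
  - order 9 (Phone): customer_id=3 -> matches Alice
All 9 rows appear; 1 has NULL customer.

SQL:
SELECT a.product, b.name AS customer
FROM orders a
LEFT JOIN customers b ON a.customer_id = b.id

Result:
product    | customer
-----------+---------
Headphones | Quinn   
Keyboard   | Alice   
Cable      | Rosa    
Monitor    | Rosa    
Speaker    | Quinn   
Camera     | Karen   
Webcam     | NULL    
Tablet     | Quinn   
Phone      | Alice   


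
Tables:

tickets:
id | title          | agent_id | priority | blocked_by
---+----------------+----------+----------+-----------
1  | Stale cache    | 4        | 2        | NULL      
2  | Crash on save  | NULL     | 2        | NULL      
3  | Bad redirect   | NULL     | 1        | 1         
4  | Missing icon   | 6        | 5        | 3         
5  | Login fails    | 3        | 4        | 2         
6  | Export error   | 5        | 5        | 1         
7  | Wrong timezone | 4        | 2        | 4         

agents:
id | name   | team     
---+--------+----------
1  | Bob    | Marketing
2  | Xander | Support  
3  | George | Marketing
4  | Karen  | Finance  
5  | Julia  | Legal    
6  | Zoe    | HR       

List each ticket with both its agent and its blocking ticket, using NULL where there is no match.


Two LEFT JOINs from the same base table tickets: one to agents via agent_id, one to tickets itself via blocked_by. Both are LEFT so every ticket is preserved.
Match against agents:
  - ticket 1 (Stale cache): agent_id=4 -> matches Karen
  - ticket 2 (Crash on save): agent_id=NULL, no match -> kept with NULL
  - ticket 3 (Bad redirect): agent_id=NULL, no match -> kept with NULL
  - ticket 4 (Missing icon): agent_id=6 -> matches Zoe
  - ticket 5 (Login fails): agent_id=3 -> matches George
  - ticket 6 (Export error): agent_id=5 -> matches Julia
  - ticket 7 (Wrong timezone): agent_id=4 -> matches Karen
Match against tickets (self):
  - ticket 1 (Stale cache): blocked_by=NULL -> NULL
  - ticket 2 (Crash on save): blocked_by=NULL -> NULL
  - ticket 3 (Bad redirect): blocked_by=1 -> Stale cache
  - ticket 4 (Missing icon): blocked_by=3 -> Bad redirect
  - ticket 5 (Login fails): blocked_by=2 -> Crash on save
  - ticket 6 (Export error): blocked_by=1 -> Stale cache
  - ticket 7 (Wrong timezone): blocked_by=4 -> Missing icon

SQL:
SELECT a.title, b.name AS agent, c.title AS blocked_by
FROM tickets a
LEFT JOIN agents b ON a.agent_id = b.id
LEFT JOIN tickets c ON a.blocked_by = c.id

Result:
title          | agent  | blocked_by   
---------------+--------+--------------
Stale cache    | Karen  | NULL         
Crash on save  | NULL   | NULL         
Bad redirect   | NULL   | Stale cache  
Missing icon   | Zoe    | Bad redirect 
Login fails    | George | Crash on save
Export error   | Julia  | Stale cache  
Wrong timezone | Karen  | Missing icon 


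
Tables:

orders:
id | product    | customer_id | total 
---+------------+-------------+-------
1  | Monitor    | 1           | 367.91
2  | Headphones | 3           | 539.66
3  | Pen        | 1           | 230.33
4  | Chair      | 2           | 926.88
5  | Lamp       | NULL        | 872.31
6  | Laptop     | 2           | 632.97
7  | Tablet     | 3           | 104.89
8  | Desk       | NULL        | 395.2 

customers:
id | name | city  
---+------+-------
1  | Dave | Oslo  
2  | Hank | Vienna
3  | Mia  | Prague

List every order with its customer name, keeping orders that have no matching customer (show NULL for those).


LEFT JOIN keeps every row from orders (the left table); where customer_id has no match in customers, the customer columns become NULL. Walk through each order:
  - order 1 (Monitor): customer_id=1 -> matches Dave
  - order 2 (Headphones): customer_id=3 -> matches Mia
  - order 3 (Pen): customer_id=1 -> matches Dave
  - order 4 (Chair): customer_id=2 -> matches Hank
  - order 5 (Lamp): customer_id=NULL, no match -> kept with NULL
  - order 6 (Laptop): customer_id=2 -> matches Hank
  - order 7 (Tablet): customer_id=3 -> matches Mia
  - order 8 (Desk): customer_id=NULL, no match -> kept with NULL
All 8 rows appear; 2 have NULL customer.

SQL:
SELECT a.product, b.name AS customer
FROM orders a
LEFT JOIN customers b ON a.customer_id = b.id

Result:
product    | customer
-----------+---------
Monitor    | Dave    
Headphones | Mia     
Pen        | Dave    
Chair      | Hank    
Lamp       | NULL    
Laptop     | Hank    
Tablet     | Mia     
Desk       | NULL    


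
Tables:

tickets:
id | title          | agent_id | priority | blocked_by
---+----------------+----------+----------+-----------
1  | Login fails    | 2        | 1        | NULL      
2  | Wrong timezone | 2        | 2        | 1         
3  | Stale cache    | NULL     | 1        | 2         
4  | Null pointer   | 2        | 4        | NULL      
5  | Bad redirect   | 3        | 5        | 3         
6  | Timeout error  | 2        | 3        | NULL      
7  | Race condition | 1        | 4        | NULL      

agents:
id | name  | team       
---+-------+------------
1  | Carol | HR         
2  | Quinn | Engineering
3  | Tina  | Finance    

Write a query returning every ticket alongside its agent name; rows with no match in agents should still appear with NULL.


LEFT JOIN keeps every row from tickets (the left table); where agent_id has no match in agents, the agent columns become NULL. Walk through each ticket:
  - ticket 1 (Login fails): agent_id=2 -> matches Quinn
  - ticket 2 (Wrong timezone): agent_id=2 -> matches Quinn
  - ticket 3 (Stale cache): agent_id=NULL, no match -> kept with NULL
  - ticket 4 (Null pointer): agent_id=2 -> matches Quinn
  - ticket 5 (Bad redirect): agent_id=3 -> matches Tina
  - ticket 6 (Timeout error): agent_id=2 -> matches Quinn
  - ticket 7 (Race condition): agent_id=1 -> matches Carol
All 7 rows appear; 1 has NULL agent.

SQL:
SELECT a.title, b.name AS agent
FROM tickets a
LEFT JOIN agents b ON a.agent_id = b.id

Result:
title          | agent
---------------+------
Login fails    | Quinn
Wrong timezone | Quinn
Stale cache    | NULL 
Null pointer   | Quinn
Bad redirect   | Tina 
Timeout error  | Quinn
Race condition | Carol


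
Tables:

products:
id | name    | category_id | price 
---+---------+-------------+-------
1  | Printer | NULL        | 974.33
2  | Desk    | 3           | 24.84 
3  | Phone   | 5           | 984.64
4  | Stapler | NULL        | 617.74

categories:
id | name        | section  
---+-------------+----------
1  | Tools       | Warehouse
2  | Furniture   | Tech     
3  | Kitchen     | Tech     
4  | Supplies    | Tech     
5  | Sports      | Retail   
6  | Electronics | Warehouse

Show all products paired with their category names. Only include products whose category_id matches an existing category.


INNER JOIN keeps only products rows whose category_id matches an id in categories. Walk through each product:
  - product 1 (Printer): category_id=NULL, no match -> dropped
  - product 2 (Desk): category_id=3 -> matches Kitchen
  - product 3 (Phone): category_id=5 -> matches Sports
  - product 4 (Stapler): category_id=NULL, no match -> dropped
So 2 of 4 rows are dropped.

SQL:
SELECT a.name, b.name AS category
FROM products a
INNER JOIN categories b ON a.category_id = b.id

Result:
name  | category
------+---------
Desk  | Kitchen 
Phone | Sports  


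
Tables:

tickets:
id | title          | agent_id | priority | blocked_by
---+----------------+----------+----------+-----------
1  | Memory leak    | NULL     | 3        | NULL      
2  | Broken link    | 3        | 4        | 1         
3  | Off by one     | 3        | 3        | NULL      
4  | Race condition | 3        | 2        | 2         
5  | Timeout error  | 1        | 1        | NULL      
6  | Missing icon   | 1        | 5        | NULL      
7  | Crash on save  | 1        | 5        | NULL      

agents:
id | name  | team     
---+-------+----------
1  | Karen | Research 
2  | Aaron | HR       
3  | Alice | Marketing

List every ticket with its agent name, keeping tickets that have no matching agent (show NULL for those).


LEFT JOIN keeps every row from tickets (the left table); where agent_id has no match in agents, the agent columns become NULL. Walk through each ticket:
  - ticket 1 (Memory leak): agent_id=NULL, no match -> kept with NULL
  - ticket 2 (Broken link): agent_id=3 -> matches Alice
  - ticket 3 (Off by one): agent_id=3 -> matches Alice
  - ticket 4 (Race condition): agent_id=3 -> matches Alice
  - ticket 5 (Timeout error): agent_id=1 -> matches Karen
  - ticket 6 (Missing icon): agent_id=1 -> matches Karen
  - ticket 7 (Crash on save): agent_id=1 -> matches Karen
All 7 rows appear; 1 has NULL agent.

SQL:
SELECT a.title, b.name AS agent
FROM tickets a
LEFT JOIN agents b ON a.agent_id = b.id

Result:
title          | agent
---------------+------
Memory leak    | NULL 
Broken link    | Alice
Off by one     | Alice
Race condition | Alice
Timeout error  | Karen
Missing icon   | Karen
Crash on save  | Karen


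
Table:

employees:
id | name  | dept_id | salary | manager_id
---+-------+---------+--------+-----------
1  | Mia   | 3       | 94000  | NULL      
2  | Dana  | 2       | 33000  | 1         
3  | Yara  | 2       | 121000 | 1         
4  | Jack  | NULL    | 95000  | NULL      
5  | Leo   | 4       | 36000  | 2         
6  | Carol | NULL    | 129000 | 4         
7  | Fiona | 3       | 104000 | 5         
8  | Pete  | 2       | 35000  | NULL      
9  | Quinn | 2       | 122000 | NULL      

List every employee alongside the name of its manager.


This is a self-join: employees is joined to a second copy of itself, matching each row's manager_id to another row's id. Use LEFT JOIN so rows with manager_id=NULL are kept.
  - employee 1 (Mia): manager_id=NULL -> NULL
  - employee 2 (Dana): manager_id=1 -> Mia
  - employee 3 (Yara): manager_id=1 -> Mia
  - employee 4 (Jack): manager_id=NULL -> NULL
  - employee 5 (Leo): manager_id=2 -> Dana
  - employee 6 (Carol): manager_id=4 -> Jack
  - employee 7 (Fiona): manager_id=5 -> Leo
  - employee 8 (Pete): manager_id=NULL -> NULL
  - employee 9 (Quinn): manager_id=NULL -> NULL

SQL:
SELECT a.name AS item, b.name AS manager
FROM employees a
LEFT JOIN employees b ON a.manager_id = b.id

Result:
item  | manager
------+--------
Mia   | NULL   
Dana  | Mia    
Yara  | Mia    
Jack  | NULL   
Leo   | Dana   
Carol | Jack   
Fiona | Leo    
Pete  | NULL   
Quinn | NULL   


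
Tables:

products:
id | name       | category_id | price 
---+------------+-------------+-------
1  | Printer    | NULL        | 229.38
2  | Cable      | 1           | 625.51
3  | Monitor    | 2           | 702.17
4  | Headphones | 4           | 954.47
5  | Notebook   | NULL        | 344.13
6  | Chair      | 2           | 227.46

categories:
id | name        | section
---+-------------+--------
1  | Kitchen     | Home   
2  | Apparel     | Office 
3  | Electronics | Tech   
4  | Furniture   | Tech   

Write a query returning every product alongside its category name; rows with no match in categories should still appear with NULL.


LEFT JOIN keeps every row from products (the left table); where category_id has no match in categories, the category columns become NULL. Walk through each product:
  - product 1 (Printer): category_id=NULL, no match -> kept with NULL
  - product 2 (Cable): category_id=1 -> matches Kitchen
  - product 3 (Monitor): category_id=2 -> matches Apparel
  - product 4 (Headphones): category_id=4 -> matches Furniture
  - product 5 (Notebook): category_id=NULL, no match -> kept with NULL
  - product 6 (Chair): category_id=2 -> matches Apparel
All 6 rows appear; 2 have NULL category.

SQL:
SELECT a.name, b.name AS category
FROM products a
LEFT JOIN categories b ON a.category_id = b.id

Result:
name       | category 
-----------+----------
Printer    | NULL     
Cable      | Kitchen  
Monitor    | Apparel  
Headphones | Furniture
Notebook   | NULL     
Chair      | Apparel  


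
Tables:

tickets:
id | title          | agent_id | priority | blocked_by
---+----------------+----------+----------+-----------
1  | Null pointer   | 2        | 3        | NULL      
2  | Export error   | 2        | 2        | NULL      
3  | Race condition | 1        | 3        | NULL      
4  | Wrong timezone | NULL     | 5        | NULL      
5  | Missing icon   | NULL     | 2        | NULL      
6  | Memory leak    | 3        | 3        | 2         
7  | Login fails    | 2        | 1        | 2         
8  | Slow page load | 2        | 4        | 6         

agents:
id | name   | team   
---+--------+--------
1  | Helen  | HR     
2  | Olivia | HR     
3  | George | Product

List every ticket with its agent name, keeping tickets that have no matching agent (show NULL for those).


LEFT JOIN keeps every row from tickets (the left table); where agent_id has no match in agents, the agent columns become NULL. Walk through each ticket:
  - ticket 1 (Null pointer): agent_id=2 -> matches Olivia
  - ticket 2 (Export error): agent_id=2 -> matches Olivia
  - ticket 3 (Race condition): agent_id=1 -> matches Helen
  - ticket 4 (Wrong timezone): agent_id=NULL, no match -> kept with NULL
  - ticket 5 (Missing icon): agent_id=NULL, no match -> kept with NULL
  - ticket 6 (Memory leak): agent_id=3 -> matches George
  - ticket 7 (Login fails): agent_id=2 -> matches Olivia
  - ticket 8 (Slow page load): agent_id=2 -> matches Olivia
All 8 rows appear; 2 have NULL agent.

SQL:
SELECT a.title, b.name AS agent
FROM tickets a
LEFT JOIN agents b ON a.agent_id = b.id

Result:
title          | agent 
---------------+-------
Null pointer   | Olivia
Export error   | Olivia
Race condition | Helen 
Wrong timezone | NULL  
Missing icon   | NULL  
Memory leak    | George
Login fails    | Olivia
Slow page load | Olivia


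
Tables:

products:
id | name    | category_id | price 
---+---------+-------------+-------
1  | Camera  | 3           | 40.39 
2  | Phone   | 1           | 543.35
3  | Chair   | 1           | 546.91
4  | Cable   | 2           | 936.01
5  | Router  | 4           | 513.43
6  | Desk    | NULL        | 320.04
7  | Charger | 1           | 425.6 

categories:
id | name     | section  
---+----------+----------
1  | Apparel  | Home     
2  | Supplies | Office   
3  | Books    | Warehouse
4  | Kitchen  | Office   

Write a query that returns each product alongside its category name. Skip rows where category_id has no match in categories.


INNER JOIN keeps only products rows whose category_id matches an id in categories. Walk through each product:
  - product 1 (Camera): category_id=3 -> matches Books
  - product 2 (Phone): category_id=1 -> matches Apparel
  - product 3 (Chair): category_id=1 -> matches Apparel
  - product 4 (Cable): category_id=2 -> matches Supplies
  - product 5 (Router): category_id=4 -> matches Kitchen
  - product 6 (Desk): category_id=NULL, no match -> dropped
  - product 7 (Charger): category_id=1 -> matches Apparel
So 1 of 7 rows is dropped.

SQL:
SELECT a.name, b.name AS category
FROM products a
INNER JOIN categories b ON a.category_id = b.id

Result:
name    | category
--------+---------
Camera  | Books   
Phone   | Apparel 
Chair   | Apparel 
Cable   | Supplies
Router  | Kitchen 
Charger | Apparel 


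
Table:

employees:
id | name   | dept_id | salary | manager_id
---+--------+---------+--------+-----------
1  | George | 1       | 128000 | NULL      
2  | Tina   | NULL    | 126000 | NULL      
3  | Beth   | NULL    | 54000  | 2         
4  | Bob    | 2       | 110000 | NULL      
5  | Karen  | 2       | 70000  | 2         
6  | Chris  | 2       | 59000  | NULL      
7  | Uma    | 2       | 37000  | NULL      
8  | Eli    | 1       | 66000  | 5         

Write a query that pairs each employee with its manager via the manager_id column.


This is a self-join: employees is joined to a second copy of itself, matching each row's manager_id to another row's id. Use LEFT JOIN so rows with manager_id=NULL are kept.
  - employee 1 (George): manager_id=NULL -> NULL
  - employee 2 (Tina): manager_id=NULL -> NULL
  - employee 3 (Beth): manager_id=2 -> Tina
  - employee 4 (Bob): manager_id=NULL -> NULL
  - employee 5 (Karen): manager_id=2 -> Tina
  - employee 6 (Chris): manager_id=NULL -> NULL
  - employee 7 (Uma): manager_id=NULL -> NULL
  - employee 8 (Eli): manager_id=5 -> Karen

SQL:
SELECT a.name AS item, b.name AS manager
FROM employees a
LEFT JOIN employees b ON a.manager_id = b.id

Result:
item   | manager
-------+--------
George | NULL   
Tina   | NULL   
Beth   | Tina   
Bob    | NULL   
Karen  | Tina   
Chris  | NULL   
Uma    | NULL   
Eli    | Karen  


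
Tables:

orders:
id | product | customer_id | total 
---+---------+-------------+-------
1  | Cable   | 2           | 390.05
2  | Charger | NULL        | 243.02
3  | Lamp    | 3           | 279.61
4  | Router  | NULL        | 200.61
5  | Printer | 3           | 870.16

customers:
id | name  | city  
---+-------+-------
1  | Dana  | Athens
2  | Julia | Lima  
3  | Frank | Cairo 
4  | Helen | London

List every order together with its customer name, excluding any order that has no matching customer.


INNER JOIN keeps only orders rows whose customer_id matches an id in customers. Walk through each order:
  - order 1 (Cable): customer_id=2 -> matches Julia
  - order 2 (Charger): customer_id=NULL, no match -> dropped
  - order 3 (Lamp): customer_id=3 -> matches Frank
  - order 4 (Router): customer_id=NULL, no match -> dropped
  - order 5 (Printer): customer_id=3 -> matches Frank
So 2 of 5 rows are dropped.

SQL:
SELECT a.product, b.name AS customer
FROM orders a
INNER JOIN customers b ON a.customer_id = b.id

Result:
product | customer
--------+---------
Cable   | Julia   
Lamp    | Frank   
Printer | Frank   


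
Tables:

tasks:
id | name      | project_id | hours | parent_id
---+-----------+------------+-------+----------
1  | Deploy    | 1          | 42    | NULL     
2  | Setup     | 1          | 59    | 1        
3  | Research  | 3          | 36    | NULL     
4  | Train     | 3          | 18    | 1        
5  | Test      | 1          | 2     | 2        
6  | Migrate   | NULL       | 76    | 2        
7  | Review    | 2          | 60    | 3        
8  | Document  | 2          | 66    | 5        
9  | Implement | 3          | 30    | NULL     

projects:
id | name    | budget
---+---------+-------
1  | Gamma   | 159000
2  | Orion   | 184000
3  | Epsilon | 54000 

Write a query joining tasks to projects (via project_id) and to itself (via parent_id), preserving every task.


Two LEFT JOINs from the same base table tasks: one to projects via project_id, one to tasks itself via parent_id. Both are LEFT so every task is preserved.
Match against projects:
  - task 1 (Deploy): project_id=1 -> matches Gamma
  - task 2 (Setup): project_id=1 -> matches Gamma
  - task 3 (Research): project_id=3 -> matches Epsilon
  - task 4 (Train): project_id=3 -> matches Epsilon
  - task 5 (Test): project_id=1 -> matches Gamma
  - task 6 (Migrate): project_id=NULL, no match -> kept with NULL
  - task 7 (Review): project_id=2 -> matches Orion
  - task 8 (Document): project_id=2 -> matches Orion
  - task 9 (Implement): project_id=3 -> matches Epsilon
Match against tasks (self):
  - task 1 (Deploy): parent_id=NULL -> NULL
  - task 2 (Setup): parent_id=1 -> Deploy
  - task 3 (Research): parent_id=NULL -> NULL
  - task 4 (Train): parent_id=1 -> Deploy
  - task 5 (Test): parent_id=2 -> Setup
  - task 6 (Migrate): parent_id=2 -> Setup
  - task 7 (Review): parent_id=3 -> Research
  - task 8 (Document): parent_id=5 -> Test
  - task 9 (Implement): parent_id=NULL -> NULL

SQL:
SELECT a.name, b.name AS project, c.name AS parent
FROM tasks a
LEFT JOIN projects b ON a.project_id = b.id
LEFT JOIN tasks c ON a.parent_id = c.id

Result:
name      | project | parent  
----------+---------+---------
Deploy    | Gamma   | NULL    
Setup     | Gamma   | Deploy  
Research  | Epsilon | NULL    
Train     | Epsilon | Deploy  
Test      | Gamma   | Setup   
Migrate   | NULL    | Setup   
Review    | Orion   | Research
Document  | Orion   | Test    
Implement | Epsilon | NULL    


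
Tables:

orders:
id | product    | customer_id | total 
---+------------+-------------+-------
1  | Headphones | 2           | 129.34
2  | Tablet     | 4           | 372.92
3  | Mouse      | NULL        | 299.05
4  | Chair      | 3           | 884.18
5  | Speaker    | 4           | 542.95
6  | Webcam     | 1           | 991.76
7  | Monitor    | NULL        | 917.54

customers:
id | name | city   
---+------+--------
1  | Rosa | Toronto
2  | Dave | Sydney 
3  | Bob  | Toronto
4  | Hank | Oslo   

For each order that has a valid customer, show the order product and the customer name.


INNER JOIN keeps only orders rows whose customer_id matches an id in customers. Walk through each order:
  - order 1 (Headphones): customer_id=2 -> matches Dave
  - order 2 (Tablet): customer_id=4 -> matches Hank
  - order 3 (Mouse): customer_id=NULL, no match -> dropped
  - order 4 (Chair): customer_id=3 -> matches Bob
  - order 5 (Speaker): customer_id=4 -> matches Hank
  - order 6 (Webcam): customer_id=1 -> matches Rosa
  - order 7 (Monitor): customer_id=NULL, no match -> dropped
So 2 of 7 rows are dropped.

SQL:
SELECT a.product, b.name AS customer
FROM orders a
INNER JOIN customers b ON a.customer_id = b.id

Result:
product    | customer
-----------+---------
Headphones | Dave    
Tablet     | Hank    
Chair      | Bob     
Speaker    | Hank    
Webcam     | Rosa    


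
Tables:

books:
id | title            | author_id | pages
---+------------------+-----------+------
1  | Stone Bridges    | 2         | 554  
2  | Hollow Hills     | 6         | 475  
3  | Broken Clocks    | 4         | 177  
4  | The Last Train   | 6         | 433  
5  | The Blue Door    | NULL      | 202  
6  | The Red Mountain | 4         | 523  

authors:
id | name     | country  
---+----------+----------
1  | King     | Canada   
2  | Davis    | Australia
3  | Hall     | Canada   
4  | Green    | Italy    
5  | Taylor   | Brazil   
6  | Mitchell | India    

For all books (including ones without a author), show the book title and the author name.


LEFT JOIN keeps every row from books (the left table); where author_id has no match in authors, the author columns become NULL. Walk through each book:
  - book 1 (Stone Bridges): author_id=2 -> matches Davis
  - book 2 (Hollow Hills): author_id=6 -> matches Mitchell
  - book 3 (Broken Clocks): author_id=4 -> matches Green
  - book 4 (The Last Train): author_id=6 -> matches Mitchell
  - book 5 (The Blue Door): author_id=NULL, no match -> kept with NULL
  - book 6 (The Red Mountain): author_id=4 -> matches Green
All 6 rows appear; 1 has NULL author.

SQL:
SELECT a.title, b.name AS author
FROM books a
LEFT JOIN authors b ON a.author_id = b.id

Result:
title            | author  
-----------------+---------
Stone Bridges    | Davis   
Hollow Hills     | Mitchell
Broken Clocks    | Green   
The Last Train   | Mitchell
The Blue Door    | NULL    
The Red Mountain | Green   


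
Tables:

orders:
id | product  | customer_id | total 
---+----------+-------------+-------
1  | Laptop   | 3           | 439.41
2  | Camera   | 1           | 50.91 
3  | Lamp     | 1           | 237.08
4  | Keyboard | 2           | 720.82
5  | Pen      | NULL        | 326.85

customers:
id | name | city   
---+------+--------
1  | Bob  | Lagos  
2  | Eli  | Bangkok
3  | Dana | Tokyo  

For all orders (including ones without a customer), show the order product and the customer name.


LEFT JOIN keeps every row from orders (the left table); where customer_id has no match in customers, the customer columns become NULL. Walk through each order:
  - order 1 (Laptop): customer_id=3 -> matches Dana
  - order 2 (Camera): customer_id=1 -> matches Bob
  - order 3 (Lamp): customer_id=1 -> matches Bob
  - order 4 (Keyboard): customer_id=2 -> matches Eli
  - order 5 (Pen): customer_id=NULL, no match -> kept with NULL
All 5 rows appear; 1 has NULL customer.

SQL:
SELECT a.product, b.name AS customer
FROM orders a
LEFT JOIN customers b ON a.customer_id = b.id

Result:
product  | customer
---------+---------
Laptop   | Dana    
Camera   | Bob     
Lamp     | Bob     
Keyboard | Eli     
Pen      | NULL    


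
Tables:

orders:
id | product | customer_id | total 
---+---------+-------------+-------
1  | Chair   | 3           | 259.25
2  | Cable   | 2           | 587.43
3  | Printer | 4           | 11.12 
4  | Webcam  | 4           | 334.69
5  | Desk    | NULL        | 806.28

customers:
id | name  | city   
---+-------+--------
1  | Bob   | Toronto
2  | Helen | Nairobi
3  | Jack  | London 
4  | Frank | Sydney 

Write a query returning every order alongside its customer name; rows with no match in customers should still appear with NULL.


LEFT JOIN keeps every row from orders (the left table); where customer_id has no match in customers, the customer columns become NULL. Walk through each order:
  - order 1 (Chair): customer_id=3 -> matches Jack
  - order 2 (Cable): customer_id=2 -> matches Helen
  - order 3 (Printer): customer_id=4 -> matches Frank
  - order 4 (Webcam): customer_id=4 -> matches Frank
  - order 5 (Desk): customer_id=NULL, no match -> kept with NULL
All 5 rows appear; 1 has NULL customer.

SQL:
SELECT a.product, b.name AS customer
FROM orders a
LEFT JOIN customers b ON a.customer_id = b.id

Result:
product | customer
--------+---------
Chair   | Jack    
Cable   | Helen   
Printer | Frank   
Webcam  | Frank   
Desk    | NULL    


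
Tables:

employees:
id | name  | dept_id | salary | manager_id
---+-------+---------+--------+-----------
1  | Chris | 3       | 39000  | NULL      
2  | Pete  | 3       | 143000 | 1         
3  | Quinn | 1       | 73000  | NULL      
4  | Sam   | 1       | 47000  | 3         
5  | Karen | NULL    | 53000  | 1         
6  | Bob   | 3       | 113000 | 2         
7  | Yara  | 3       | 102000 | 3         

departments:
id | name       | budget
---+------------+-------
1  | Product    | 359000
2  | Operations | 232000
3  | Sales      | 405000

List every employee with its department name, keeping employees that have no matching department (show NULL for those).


LEFT JOIN keeps every row from employees (the left table); where dept_id has no match in departments, the department columns become NULL. Walk through each employee:
  - employee 1 (Chris): dept_id=3 -> matches Sales
  - employee 2 (Pete): dept_id=3 -> matches Sales
  - employee 3 (Quinn): dept_id=1 -> matches Product
  - employee 4 (Sam): dept_id=1 -> matches Product
  - employee 5 (Karen): dept_id=NULL, no match -> kept with NULL
  - employee 6 (Bob): dept_id=3 -> matches Sales
  - employee 7 (Yara): dept_id=3 -> matches Sales
All 7 rows appear; 1 has NULL department.

SQL:
SELECT a.name, b.name AS department
FROM employees a
LEFT JOIN departments b ON a.dept_id = b.id

Result:
name  | department
------+-----------
Chris | Sales     
Pete  | Sales     
Quinn | Product   
Sam   | Product   
Karen | NULL      
Bob   | Sales     
Yara  | Sales     


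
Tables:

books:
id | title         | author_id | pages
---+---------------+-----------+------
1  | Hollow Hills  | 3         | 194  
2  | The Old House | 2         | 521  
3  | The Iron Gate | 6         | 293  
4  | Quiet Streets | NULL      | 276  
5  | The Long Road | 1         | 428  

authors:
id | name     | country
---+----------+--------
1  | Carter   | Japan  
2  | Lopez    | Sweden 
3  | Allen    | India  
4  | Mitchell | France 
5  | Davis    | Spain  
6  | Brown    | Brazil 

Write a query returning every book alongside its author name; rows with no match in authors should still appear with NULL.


LEFT JOIN keeps every row from books (the left table); where author_id has no match in authors, the author columns become NULL. Walk through each book:
  - book 1 (Hollow Hills): author_id=3 -> matches Allen
  - book 2 (The Old House): author_id=2 -> matches Lopez
  - book 3 (The Iron Gate): author_id=6 -> matches Brown
  - book 4 (Quiet Streets): author_id=NULL, no match -> kept with NULL
  - book 5 (The Long Road): author_id=1 -> matches Carter
All 5 rows appear; 1 has NULL author.

SQL:
SELECT a.title, b.name AS author
FROM books a
LEFT JOIN authors b ON a.author_id = b.id

Result:
title         | author
--------------+-------
Hollow Hills  | Allen 
The Old House | Lopez 
The Iron Gate | Brown 
Quiet Streets | NULL  
The Long Road | Carter


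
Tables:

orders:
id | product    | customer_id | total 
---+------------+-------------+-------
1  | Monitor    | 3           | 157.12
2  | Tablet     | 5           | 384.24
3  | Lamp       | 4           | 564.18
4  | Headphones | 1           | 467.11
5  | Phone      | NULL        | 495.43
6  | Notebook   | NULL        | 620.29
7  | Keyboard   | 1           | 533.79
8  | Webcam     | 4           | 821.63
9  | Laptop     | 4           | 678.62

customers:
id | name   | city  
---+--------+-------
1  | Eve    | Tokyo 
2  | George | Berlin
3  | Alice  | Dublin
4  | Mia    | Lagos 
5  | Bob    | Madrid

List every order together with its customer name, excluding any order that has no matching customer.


INNER JOIN keeps only orders rows whose customer_id matches an id in customers. Walk through each order:
  - order 1 (Monitor): customer_id=3 -> matches Alice
  - order 2 (Tablet): customer_id=5 -> matches Bob
  - order 3 (Lamp): customer_id=4 -> matches Mia
  - order 4 (Headphones): customer_id=1 -> matches Eve
  - order 5 (Phone): customer_id=NULL, no match -> dropped
  - order 6 (Notebook): customer_id=NULL, no match -> dropped
  - order 7 (Keyboard): customer_id=1 -> matches Eve
  - order 8 (Webcam): customer_id=4 -> matches Mia
  - order 9 (Laptop): customer_id=4 -> matches Mia
So 2 of 9 rows are dropped.

SQL:
SELECT a.product, b.name AS customer
FROM orders a
INNER JOIN customers b ON a.customer_id = b.id

Result:
product    | customer
-----------+---------
Monitor    | Alice   
Tablet     | Bob     
Lamp       | Mia     
Headphones | Eve     
Keyboard   | Eve     
Webcam     | Mia     
Laptop     | Mia     


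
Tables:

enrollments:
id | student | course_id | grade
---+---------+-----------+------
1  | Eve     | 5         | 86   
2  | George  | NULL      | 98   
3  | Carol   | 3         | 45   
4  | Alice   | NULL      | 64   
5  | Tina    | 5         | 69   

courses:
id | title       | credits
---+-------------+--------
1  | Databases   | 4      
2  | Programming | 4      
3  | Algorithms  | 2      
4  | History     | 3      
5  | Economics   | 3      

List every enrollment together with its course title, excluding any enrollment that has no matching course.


INNER JOIN keeps only enrollments rows whose course_id matches an id in courses. Walk through each enrollment:
  - enrollment 1 (Eve): course_id=5 -> matches Economics
  - enrollment 2 (George): course_id=NULL, no match -> dropped
  - enrollment 3 (Carol): course_id=3 -> matches Algorithms
  - enrollment 4 (Alice): course_id=NULL, no match -> dropped
  - enrollment 5 (Tina): course_id=5 -> matches Economics
So 2 of 5 rows are dropped.

SQL:
SELECT a.student, b.title AS course
FROM enrollments a
INNER JOIN courses b ON a.course_id = b.id

Result:
student | course    
--------+-----------
Eve     | Economics 
Carol   | Algorithms
Tina    | Economics 


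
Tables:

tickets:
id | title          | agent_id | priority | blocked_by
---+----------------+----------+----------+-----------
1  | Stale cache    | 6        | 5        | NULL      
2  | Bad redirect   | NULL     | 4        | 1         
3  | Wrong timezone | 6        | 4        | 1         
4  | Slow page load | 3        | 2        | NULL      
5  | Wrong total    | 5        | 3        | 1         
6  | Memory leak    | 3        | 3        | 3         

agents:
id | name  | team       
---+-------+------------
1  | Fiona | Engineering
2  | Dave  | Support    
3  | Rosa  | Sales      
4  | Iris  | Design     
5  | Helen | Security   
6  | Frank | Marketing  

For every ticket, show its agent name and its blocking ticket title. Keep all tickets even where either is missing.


Two LEFT JOINs from the same base table tickets: one to agents via agent_id, one to tickets itself via blocked_by. Both are LEFT so every ticket is preserved.
Match against agents:
  - ticket 1 (Stale cache): agent_id=6 -> matches Frank
  - ticket 2 (Bad redirect): agent_id=NULL, no match -> kept with NULL
  - ticket 3 (Wrong timezone): agent_id=6 -> matches Frank
  - ticket 4 (Slow page load): agent_id=3 -> matches Rosa
  - ticket 5 (Wrong total): agent_id=5 -> matches Helen
  - ticket 6 (Memory leak): agent_id=3 -> matches Rosa
Match against tickets (self):
  - ticket 1 (Stale cache): blocked_by=NULL -> NULL
  - ticket 2 (Bad redirect): blocked_by=1 -> Stale cache
  - ticket 3 (Wrong timezone): blocked_by=1 -> Stale cache
  - ticket 4 (Slow page load): blocked_by=NULL -> NULL
  - ticket 5 (Wrong total): blocked_by=1 -> Stale cache
  - ticket 6 (Memory leak): blocked_by=3 -> Wrong timezone

SQL:
SELECT a.title, b.name AS agent, c.title AS blocked_by
FROM tickets a
LEFT JOIN agents b ON a.agent_id = b.id
LEFT JOIN tickets c ON a.blocked_by = c.id

Result:
title          | agent | blocked_by    
---------------+-------+---------------
Stale cache    | Frank | NULL          
Bad redirect   | NULL  | Stale cache   
Wrong timezone | Frank | Stale cache   
Slow page load | Rosa  | NULL          
Wrong total    | Helen | Stale cache   
Memory leak    | Rosa  | Wrong timezone


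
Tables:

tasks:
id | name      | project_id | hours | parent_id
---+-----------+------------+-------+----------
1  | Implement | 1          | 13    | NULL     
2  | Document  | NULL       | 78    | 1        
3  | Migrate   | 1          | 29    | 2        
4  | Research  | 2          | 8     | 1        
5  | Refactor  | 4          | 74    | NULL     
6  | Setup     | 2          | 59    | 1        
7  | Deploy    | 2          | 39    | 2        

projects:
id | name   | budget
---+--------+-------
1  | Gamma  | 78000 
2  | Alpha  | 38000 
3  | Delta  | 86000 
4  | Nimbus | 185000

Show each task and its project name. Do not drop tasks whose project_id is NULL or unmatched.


LEFT JOIN keeps every row from tasks (the left table); where project_id has no match in projects, the project columns become NULL. Walk through each task:
  - task 1 (Implement): project_id=1 -> matches Gamma
  - task 2 (Document): project_id=NULL, no match -> kept with NULL
  - task 3 (Migrate): project_id=1 -> matches Gamma
  - task 4 (Research): project_id=2 -> matches Alpha
  - task 5 (Refactor): project_id=4 -> matches Nimbus
  - task 6 (Setup): project_id=2 -> matches Alpha
  - task 7 (Deploy): project_id=2 -> matches Alpha
All 7 rows appear; 1 has NULL project.

SQL:
SELECT a.name, b.name AS project
FROM tasks a
LEFT JOIN projects b ON a.project_id = b.id

Result:
name      | project
----------+--------
Implement | Gamma  
Document  | NULL   
Migrate   | Gamma  
Research  | Alpha  
Refactor  | Nimbus 
Setup     | Alpha  
Deploy    | Alpha  


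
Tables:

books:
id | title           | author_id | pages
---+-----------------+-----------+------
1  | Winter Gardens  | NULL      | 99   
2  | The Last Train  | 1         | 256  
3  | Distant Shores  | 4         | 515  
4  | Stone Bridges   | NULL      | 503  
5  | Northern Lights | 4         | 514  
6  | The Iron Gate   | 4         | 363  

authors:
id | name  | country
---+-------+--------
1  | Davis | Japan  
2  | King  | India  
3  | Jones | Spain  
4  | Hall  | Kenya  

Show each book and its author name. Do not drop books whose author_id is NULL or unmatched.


LEFT JOIN keeps every row from books (the left table); where author_id has no match in authors, the author columns become NULL. Walk through each book:
  - book 1 (Winter Gardens): author_id=NULL, no match -> kept with NULL
  - book 2 (The Last Train): author_id=1 -> matches Davis
  - book 3 (Distant Shores): author_id=4 -> matches Hall
  - book 4 (Stone Bridges): author_id=NULL, no match -> kept with NULL
  - book 5 (Northern Lights): author_id=4 -> matches Hall
  - book 6 (The Iron Gate): author_id=4 -> matches Hall
All 6 rows appear; 2 have NULL author.

SQL:
SELECT a.title, b.name AS author
FROM books a
LEFT JOIN authors b ON a.author_id = b.id

Result:
title           | author
----------------+-------
Winter Gardens  | NULL  
The Last Train  | Davis 
Distant Shores  | Hall  
Stone Bridges   | NULL  
Northern Lights | Hall  
The Iron Gate   | Hall  
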